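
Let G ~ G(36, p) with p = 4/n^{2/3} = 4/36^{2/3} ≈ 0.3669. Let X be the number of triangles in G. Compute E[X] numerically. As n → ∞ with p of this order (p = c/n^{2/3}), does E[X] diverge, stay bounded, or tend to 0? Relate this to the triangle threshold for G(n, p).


Number of potential triangles: C(36, 3) = 7140.
Each occurs with probability p³ ≈ (0.3669)³ ≈ 4.938272e-02.
By linearity: E[X] = C(36, 3)·p³ ≈ 7140 · 4.938272e-02 ≈ 352.5926.
Since α = 2/3 < 1, p = c/n^{2/3} ≫ 1/n is above the triangle threshold p ~ 1/n. Asymptotically E[X] ~ (c³/6)·n^{3(1−α)} = (4³/6)·n^{1} → ∞; triangles are abundant w.h.p.

E[X] ≈ 352.5926; in regime p = Θ(1/n^{2/3}) E[X] diverges (above the triangle threshold p ~ 1/n).


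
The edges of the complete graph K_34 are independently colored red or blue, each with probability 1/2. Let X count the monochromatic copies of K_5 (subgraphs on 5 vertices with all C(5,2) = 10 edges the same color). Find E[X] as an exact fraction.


Let X = Σ_S X_S over the C(34, 5) = 278256 subsets S of size 5, where X_S = 1 if the K_5 on S is monochromatic.
For a fixed S, the K_5 on S has C(5, 2) = 10 edges. P[all 10 edges red] = (1/2)^10, and likewise for blue, so P[monochromatic] = 2·(1/2)^10 = 2^{1 − 10} = 1/512.
Summing: E[X] = C(34, 5) · 2^{1 − 10} = 278256 · 1/512 = 17391/32.
Numerically: E[X] ≈ 543.468750.

E[X] = C(34,5)·2^(1−C(5,2)) = 17391/32 ≈ 543.468750.


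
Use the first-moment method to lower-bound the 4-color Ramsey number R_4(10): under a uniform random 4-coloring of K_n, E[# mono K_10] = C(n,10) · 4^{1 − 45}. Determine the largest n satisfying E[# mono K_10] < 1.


We need C(n, 10) · 4^{1 − 45} < 1, i.e. C(n, 10) < 4^{45 − 1} = 309485009821345068724781056.
Check values of n near the boundary:
  n = 2019: C(2019, 10) = 303322949179835278009229628; 303322949179835278009229628 < 309485009821345068724781056? YES
  n = 2020: C(2020, 10) = 304832018578739931133653656; 304832018578739931133653656 < 309485009821345068724781056? YES
  n = 2021: C(2021, 10) = 306347841644770462864800616; 306347841644770462864800616 < 309485009821345068724781056? YES
  n = 2022: C(2022, 10) = 307870445231474093395937796; 307870445231474093395937796 < 309485009821345068724781056? YES
  n = 2023: C(2023, 10) = 309399856285778485315440716; 309399856285778485315440716 < 309485009821345068724781056? YES
  n = 2024: C(2024, 10) = 310936101848269937576192656; 310936101848269937576192656 < 309485009821345068724781056? NO
  n = 2025: C(2025, 10) = 312479209053472269772600560; 312479209053472269772600560 < 309485009821345068724781056? NO
The largest n with C(n, 10) < 309485009821345068724781056 is n = 2023 (where E[X] = 77349964071444621328860179/77371252455336267181195264 ≈ 0.99972). Hence R_4(10) > 2023, i.e. R_4(10) ≥ 2024.

Largest n = 2023; hence R_4(10) > 2023.


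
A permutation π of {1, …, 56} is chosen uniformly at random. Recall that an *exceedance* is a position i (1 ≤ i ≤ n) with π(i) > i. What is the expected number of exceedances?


Write X = Σ_{i=1}^{56} X_i, where X_i = 1_{π(i) > i}.
For each fixed i, π(i) is uniform over {1, …, 56} (marginal of a uniform permutation), so P[π(i) > i] = (n − i)/n. Summing: Σ_{i=1}^{56} (n − i)/n = (0 + 1 + … + 55)/56 = 56(56 − 1)/(2·56) = (56 − 1)/2.
Hence E[X] = Σ_{i=1}^{56} (56 − i)/56 = 55/2 ≈ 27.500.

E[X] = 55/2 = 27.500.


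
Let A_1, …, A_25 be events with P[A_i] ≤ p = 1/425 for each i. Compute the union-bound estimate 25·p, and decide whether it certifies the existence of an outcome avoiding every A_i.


Union bound: P[∪_{i=1}^{25} A_i] ≤ Σ_i P[A_i] ≤ 25·p = 25·(1/425) = 1/17.
Numerically: 1/17 ≈ 0.059.
Is 1/17 < 1? YES.
Since P[∪ A_i] ≤ 1/17 < 1, the complement has P[∩ A_i^c] ≥ 1 − 1/17 = 16/17 > 0, so some outcome avoids every A_i.

25·p = 1/17 ≈ 0.059; existence CERTIFIED by the union bound.


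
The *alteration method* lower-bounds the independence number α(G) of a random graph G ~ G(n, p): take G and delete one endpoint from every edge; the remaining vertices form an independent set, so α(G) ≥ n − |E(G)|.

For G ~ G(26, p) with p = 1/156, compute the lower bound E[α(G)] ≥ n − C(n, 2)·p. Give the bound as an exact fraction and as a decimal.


E[|E(G)|] = C(26, 2)·p = 325 · (1/156) = 25/12.
E[α(G)] ≥ n − E[|E(G)|] = 26 − 25/12 = 287/12.
Numerically: ≈ 23.9167.
(This is only a lower bound; the true E[α(G)] may be larger.)

E[α(G)] ≥ 287/12 ≈ 23.9167.


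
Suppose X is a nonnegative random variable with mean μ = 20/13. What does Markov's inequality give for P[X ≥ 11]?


μ = E[X] = 20/13, a = 11.
Markov: P[X ≥ 11] ≤ μ/a = (20/13)/11 = 20/143.
Numerically: ≈ 0.139860.
(Since a = 11 > μ = 1.538462, the bound 20/143 is < 1 and informative.)

P[X ≥ 11] ≤ 20/143 ≈ 0.139860.


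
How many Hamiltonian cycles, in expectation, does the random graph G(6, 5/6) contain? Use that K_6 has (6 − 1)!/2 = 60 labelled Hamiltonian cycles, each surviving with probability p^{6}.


K_6 has (6 − 1)!/2 = 60 labelled Hamiltonian cycles.
For each such Hamiltonian cycle H, let X_H = 1 if all 6 edges of H are present in G. Then P[X_H = 1] = p^{6} = (5/6)^{6} = 15625/46656.
By linearity of expectation: E[X] = Σ_H E[X_H] = 60 · p^{6} = 60 · 15625/46656 = 78125/3888.
Numerically: E[X] ≈ 20.09.

E[X] = 60 · (5/6)^{6} = 78125/3888 ≈ 20.09.


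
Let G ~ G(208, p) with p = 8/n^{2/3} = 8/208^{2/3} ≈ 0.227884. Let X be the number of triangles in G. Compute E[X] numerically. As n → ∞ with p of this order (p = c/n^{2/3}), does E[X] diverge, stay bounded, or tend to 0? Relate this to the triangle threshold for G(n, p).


Number of potential triangles: C(208, 3) = 1478256.
Each occurs with probability p³ ≈ (0.227884)³ ≈ 1.18343195e-02.
By linearity: E[X] = C(208, 3)·p³ ≈ 1478256 · 1.18343195e-02 ≈ 17494.153846.
Since α = 2/3 < 1, p = c/n^{2/3} ≫ 1/n is above the triangle threshold p ~ 1/n. Asymptotically E[X] ~ (c³/6)·n^{3(1−α)} = (8³/6)·n^{1} → ∞; triangles are abundant w.h.p.

E[X] ≈ 17494.153846; in regime p = Θ(1/n^{2/3}) E[X] diverges (above the triangle threshold p ~ 1/n).


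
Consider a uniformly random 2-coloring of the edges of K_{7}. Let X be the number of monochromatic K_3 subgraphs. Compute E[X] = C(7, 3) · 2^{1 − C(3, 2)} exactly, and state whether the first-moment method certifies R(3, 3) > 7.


E[X] = C(7, 3) · 2^{1 − 3} = 35 · 2^{−2} = 35/4.
As a reduced fraction: E[X] = 35/4 ≈ 8.75000.
Is E[X] < 1? NO.
Since E[X] ≥ 1, the first-moment bound is inconclusive at n = 7; it does NOT by itself certify R(3, 3) > 7.

E[X] = 35/4 ≈ 8.75000; E[X] ≥ 1; first-moment method inconclusive here.


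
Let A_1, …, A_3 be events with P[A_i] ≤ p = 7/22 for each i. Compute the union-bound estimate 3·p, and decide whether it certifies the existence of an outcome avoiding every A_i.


Union bound: P[∪_{i=1}^{3} A_i] ≤ Σ_i P[A_i] ≤ 3·p = 3·(7/22) = 21/22.
Numerically: 21/22 ≈ 0.9545455.
Is 21/22 < 1? YES.
Since P[∪ A_i] ≤ 21/22 < 1, the complement has P[∩ A_i^c] ≥ 1 − 21/22 = 1/22 > 0, so some outcome avoids every A_i.

3·p = 21/22 ≈ 0.9545455; existence CERTIFIED by the union bound.


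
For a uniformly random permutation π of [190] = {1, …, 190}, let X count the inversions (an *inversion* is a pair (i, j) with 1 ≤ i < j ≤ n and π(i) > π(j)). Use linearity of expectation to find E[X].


Write X = Σ X_I over the C(190, 2) = 17955 pairs i < j, with X_I the indicator of one inversion.
There are 17955 indicators.
For each fixed pair i < j, the values π(i) and π(j) are two distinct elements of {1, …, 190} in uniformly random order; by symmetry P[π(i) > π(j)] = 1/2.
By linearity: E[X] = 17955 · (1/2) = C(190, 2) · (1/2) = 17955/2 = 17955/2 ≈ 8977.5000.

E[X] = 17955/2 = 8977.5000.


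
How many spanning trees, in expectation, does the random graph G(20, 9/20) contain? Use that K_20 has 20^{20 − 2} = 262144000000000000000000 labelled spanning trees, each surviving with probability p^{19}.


K_20 has 20^{20 − 2} = 262144000000000000000000 labelled spanning trees.
For each such spanning tree H, let X_H = 1 if all 19 edges of H are present in G. Then P[X_H = 1] = p^{19} = (9/20)^{19} = 1350851717672992089/5242880000000000000000000.
By linearity of expectation: E[X] = Σ_H E[X_H] = 262144000000000000000000 · p^{19} = 262144000000000000000000 · 1350851717672992089/5242880000000000000000000 = 1350851717672992089/20.
Numerically: E[X] ≈ 6.7543e+16.

E[X] = 262144000000000000000000 · (9/20)^{19} = 1350851717672992089/20 ≈ 6.7543e+16.


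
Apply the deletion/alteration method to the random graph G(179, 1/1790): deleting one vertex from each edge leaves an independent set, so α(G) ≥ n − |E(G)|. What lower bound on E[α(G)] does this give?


E[|E(G)|] = C(179, 2)·p = 15931 · (1/1790) = 89/10.
E[α(G)] ≥ n − E[|E(G)|] = 179 − 89/10 = 1701/10.
Numerically: ≈ 170.1000.
(This is only a lower bound; the true E[α(G)] may be larger.)

E[α(G)] ≥ 1701/10 ≈ 170.1000.


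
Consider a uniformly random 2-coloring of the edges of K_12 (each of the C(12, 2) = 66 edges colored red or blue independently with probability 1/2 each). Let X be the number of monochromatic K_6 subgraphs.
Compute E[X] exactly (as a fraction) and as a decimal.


Let X = Σ_S X_S over the C(12, 6) = 924 subsets S of size 6, where X_S = 1 if the K_6 on S is monochromatic.
For a fixed S, the K_6 on S has C(6, 2) = 15 edges. P[all 15 edges red] = (1/2)^15, and likewise for blue, so P[monochromatic] = 2·(1/2)^15 = 2^{1 − 15} = 1/16384.
By linearity of expectation: E[X] = C(12, 6) · 2^{1 − 15} = 924 · 1/16384 = 231/4096.
Numerically: E[X] ≈ 0.05640.

E[X] = C(12,6)·2^(1−C(6,2)) = 231/4096 ≈ 0.05640.


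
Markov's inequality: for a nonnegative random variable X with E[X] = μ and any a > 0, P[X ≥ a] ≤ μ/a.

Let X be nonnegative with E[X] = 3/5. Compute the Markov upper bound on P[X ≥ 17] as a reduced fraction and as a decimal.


μ = E[X] = 3/5, a = 17.
Markov: P[X ≥ 17] ≤ μ/a = (3/5)/17 = 3/85.
Numerically: ≈ 0.0353.
(Since a = 17 > μ = 0.6000, the bound 3/85 is < 1 and informative.)

P[X ≥ 17] ≤ 3/85 ≈ 0.0353.


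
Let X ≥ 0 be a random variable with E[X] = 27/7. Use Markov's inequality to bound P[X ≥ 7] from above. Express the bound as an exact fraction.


μ = E[X] = 27/7, a = 7.
Markov: P[X ≥ 7] ≤ μ/a = (27/7)/7 = 27/49.
Numerically: ≈ 0.5510.
(Since a = 7 > μ = 3.8571, the bound 27/49 is < 1 and informative.)

P[X ≥ 7] ≤ 27/49 ≈ 0.5510.


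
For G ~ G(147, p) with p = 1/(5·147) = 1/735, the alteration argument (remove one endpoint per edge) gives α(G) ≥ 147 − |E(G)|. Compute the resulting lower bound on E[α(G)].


E[|E(G)|] = C(147, 2)·p = 10731 · (1/735) = 73/5.
E[α(G)] ≥ n − E[|E(G)|] = 147 − 73/5 = 662/5.
Numerically: ≈ 132.40000.
(This is only a lower bound; the true E[α(G)] may be larger.)

E[α(G)] ≥ 662/5 ≈ 132.40000.


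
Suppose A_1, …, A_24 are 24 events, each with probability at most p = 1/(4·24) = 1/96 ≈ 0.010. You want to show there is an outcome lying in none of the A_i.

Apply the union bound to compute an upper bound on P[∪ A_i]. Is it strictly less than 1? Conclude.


Union bound: P[∪_{i=1}^{24} A_i] ≤ Σ_i P[A_i] ≤ 24·p = 24·(1/96) = 1/4.
Numerically: 1/4 ≈ 0.250.
Is 1/4 < 1? YES.
Since P[∪ A_i] ≤ 1/4 < 1, the complement has P[∩ A_i^c] ≥ 1 − 1/4 = 3/4 > 0, so some outcome avoids every A_i.

24·p = 1/4 ≈ 0.250; existence CERTIFIED by the union bound.


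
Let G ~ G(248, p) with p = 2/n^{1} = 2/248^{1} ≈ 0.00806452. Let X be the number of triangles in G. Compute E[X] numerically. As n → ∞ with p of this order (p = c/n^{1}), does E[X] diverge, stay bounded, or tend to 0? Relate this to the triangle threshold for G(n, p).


Number of potential triangles: C(248, 3) = 2511496.
Each occurs with probability p³ ≈ (0.00806452)³ ≈ 5.24487261e-07.
By linearity: E[X] = C(248, 3)·p³ ≈ 2511496 · 5.24487261e-07 ≈ 1.317248.
Here α = 1, so p = 2/n is exactly at the triangle threshold p ~ 1/n. Asymptotically E[X] → c³/6 = 2³/6 = 4/3 ≈ 1.333333, a bounded constant. In this regime the triangle count is asymptotically Poisson(c³/6).

E[X] ≈ 1.317248; in regime p = Θ(1/n^{1}) E[X] stays bounded (at the triangle threshold p ~ 1/n).


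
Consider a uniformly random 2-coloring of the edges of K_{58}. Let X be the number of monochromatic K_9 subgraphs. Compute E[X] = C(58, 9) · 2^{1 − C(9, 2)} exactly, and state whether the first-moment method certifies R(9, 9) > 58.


E[X] = C(58, 9) · 2^{1 − 36} = 10648873950 · 2^{−35} = 10648873950/34359738368.
As a reduced fraction: E[X] = 5324436975/17179869184 ≈ 0.3099230.
Is E[X] < 1? YES.
Since E[X] < 1, there exists a 2-coloring of K_{58} with no monochromatic K_9; hence R(9, 9) > 58.

E[X] = 5324436975/17179869184 ≈ 0.3099230; E[X] < 1, so R(9, 9) > 58.


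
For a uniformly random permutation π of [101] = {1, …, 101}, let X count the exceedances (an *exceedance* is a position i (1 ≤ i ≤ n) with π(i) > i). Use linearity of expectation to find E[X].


Write X = Σ_{i=1}^{101} X_i, where X_i = 1_{π(i) > i}.
For each fixed i, π(i) is uniform over {1, …, 101} (marginal of a uniform permutation), so P[π(i) > i] = (n − i)/n. Summing: Σ_{i=1}^{101} (n − i)/n = (0 + 1 + … + 100)/101 = 101(101 − 1)/(2·101) = (101 − 1)/2.
Hence E[X] = Σ_{i=1}^{101} (101 − i)/101 = 50 ≈ 50.00000.

E[X] = 50 = 50.00000.


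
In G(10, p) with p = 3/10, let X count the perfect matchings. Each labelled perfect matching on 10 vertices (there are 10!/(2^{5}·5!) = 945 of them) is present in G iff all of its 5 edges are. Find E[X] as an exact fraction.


K_10 has 10!/(2^{5}·5!) = 945 labelled perfect matchings.
For each such perfect matching H, let X_H = 1 if all 5 edges of H are present in G. Then P[X_H = 1] = p^{5} = (3/10)^{5} = 243/100000.
By linearity of expectation: E[X] = Σ_H E[X_H] = 945 · p^{5} = 945 · 243/100000 = 45927/20000.
Numerically: E[X] ≈ 2.29635.

E[X] = 945 · (3/10)^{5} = 45927/20000 ≈ 2.29635.


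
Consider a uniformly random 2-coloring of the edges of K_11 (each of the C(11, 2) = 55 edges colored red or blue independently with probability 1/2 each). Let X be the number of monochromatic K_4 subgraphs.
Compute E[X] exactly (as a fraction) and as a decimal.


Let X = Σ_S X_S over the C(11, 4) = 330 subsets S of size 4, where X_S = 1 if the K_4 on S is monochromatic.
For a fixed S, the K_4 on S has C(4, 2) = 6 edges. P[all 6 edges red] = (1/2)^6, and likewise for blue, so P[monochromatic] = 2·(1/2)^6 = 2^{1 − 6} = 1/32.
By linearity of expectation: E[X] = C(11, 4) · 2^{1 − 6} = 330 · 1/32 = 165/16.
Numerically: E[X] ≈ 10.312500.

E[X] = C(11,4)·2^(1−C(4,2)) = 165/16 ≈ 10.312500.


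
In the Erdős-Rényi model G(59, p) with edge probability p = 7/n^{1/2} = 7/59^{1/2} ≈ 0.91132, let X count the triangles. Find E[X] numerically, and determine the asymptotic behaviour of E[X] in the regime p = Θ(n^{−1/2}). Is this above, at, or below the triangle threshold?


Number of potential triangles: C(59, 3) = 32509.
Each occurs with probability p³ ≈ (0.91132)³ ≈ 7.5686096e-01.
By linearity: E[X] = C(59, 3)·p³ ≈ 32509 · 7.5686096e-01 ≈ 24604.79285.
Since α = 1/2 < 1, p = c/n^{1/2} ≫ 1/n is above the triangle threshold p ~ 1/n. Asymptotically E[X] ~ (c³/6)·n^{3(1−α)} = (7³/6)·n^{1.5} → ∞; triangles are abundant w.h.p.

E[X] ≈ 24604.79285; in regime p = Θ(1/n^{1/2}) E[X] diverges (above the triangle threshold p ~ 1/n).


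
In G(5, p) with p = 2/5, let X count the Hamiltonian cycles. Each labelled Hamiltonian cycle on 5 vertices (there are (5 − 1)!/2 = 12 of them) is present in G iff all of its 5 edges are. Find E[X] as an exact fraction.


K_5 has (5 − 1)!/2 = 12 labelled Hamiltonian cycles.
For each such Hamiltonian cycle H, let X_H = 1 if all 5 edges of H are present in G. Then P[X_H = 1] = p^{5} = (2/5)^{5} = 32/3125.
Summing the indicators: E[X] = Σ_H E[X_H] = 12 · p^{5} = 12 · 32/3125 = 384/3125.
Numerically: E[X] ≈ 0.12288.

E[X] = 12 · (2/5)^{5} = 384/3125 ≈ 0.12288.


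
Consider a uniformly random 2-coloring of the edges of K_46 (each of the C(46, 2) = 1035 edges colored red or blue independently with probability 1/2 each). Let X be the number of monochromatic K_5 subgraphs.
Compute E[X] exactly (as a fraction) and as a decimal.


Let X = Σ_S X_S over the C(46, 5) = 1370754 subsets S of size 5, where X_S = 1 if the K_5 on S is monochromatic.
For a fixed S, the K_5 on S has C(5, 2) = 10 edges. P[all 10 edges red] = (1/2)^10, and likewise for blue, so P[monochromatic] = 2·(1/2)^10 = 2^{1 − 10} = 1/512.
By linearity of expectation: E[X] = C(46, 5) · 2^{1 − 10} = 1370754 · 1/512 = 685377/256.
Numerically: E[X] ≈ 2677.253906.

E[X] = C(46,5)·2^(1−C(5,2)) = 685377/256 ≈ 2677.253906.


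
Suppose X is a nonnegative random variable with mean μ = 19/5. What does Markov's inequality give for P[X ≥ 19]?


μ = E[X] = 19/5, a = 19.
Markov: P[X ≥ 19] ≤ μ/a = (19/5)/19 = 1/5.
Numerically: ≈ 0.20000.
(Since a = 19 > μ = 3.80000, the bound 1/5 is < 1 and informative.)

P[X ≥ 19] ≤ 1/5 ≈ 0.20000.


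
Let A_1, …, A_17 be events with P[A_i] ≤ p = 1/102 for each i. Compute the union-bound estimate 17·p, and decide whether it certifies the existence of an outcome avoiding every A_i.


Union bound: P[∪_{i=1}^{17} A_i] ≤ Σ_i P[A_i] ≤ 17·p = 17·(1/102) = 1/6.
Numerically: 1/6 ≈ 0.1667.
Is 1/6 < 1? YES.
Since P[∪ A_i] ≤ 1/6 < 1, the complement has P[∩ A_i^c] ≥ 1 − 1/6 = 5/6 > 0, so some outcome avoids every A_i.

17·p = 1/6 ≈ 0.1667; existence CERTIFIED by the union bound.


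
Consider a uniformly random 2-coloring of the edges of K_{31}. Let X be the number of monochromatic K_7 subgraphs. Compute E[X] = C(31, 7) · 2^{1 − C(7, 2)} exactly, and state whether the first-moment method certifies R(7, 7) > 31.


E[X] = C(31, 7) · 2^{1 − 21} = 2629575 · 2^{−20} = 2629575/1048576.
As a reduced fraction: E[X] = 2629575/1048576 ≈ 2.5077581.
Is E[X] < 1? NO.
Since E[X] ≥ 1, the first-moment bound is inconclusive at n = 31; it does NOT by itself certify R(7, 7) > 31.

E[X] = 2629575/1048576 ≈ 2.5077581; E[X] ≥ 1; first-moment method inconclusive here.


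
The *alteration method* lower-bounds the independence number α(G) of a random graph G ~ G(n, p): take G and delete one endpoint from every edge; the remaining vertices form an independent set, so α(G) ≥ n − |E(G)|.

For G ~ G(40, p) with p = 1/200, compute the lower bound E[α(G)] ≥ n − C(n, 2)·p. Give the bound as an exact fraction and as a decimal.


E[|E(G)|] = C(40, 2)·p = 780 · (1/200) = 39/10.
E[α(G)] ≥ n − E[|E(G)|] = 40 − 39/10 = 361/10.
Numerically: ≈ 36.100000.
(This is only a lower bound; the true E[α(G)] may be larger.)

E[α(G)] ≥ 361/10 ≈ 36.100000.


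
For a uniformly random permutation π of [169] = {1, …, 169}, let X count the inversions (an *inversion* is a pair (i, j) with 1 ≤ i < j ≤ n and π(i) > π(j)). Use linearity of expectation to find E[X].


Write X = Σ X_I over the C(169, 2) = 14196 pairs i < j, with X_I the indicator of one inversion.
There are 14196 indicators.
For each fixed pair i < j, the values π(i) and π(j) are two distinct elements of {1, …, 169} in uniformly random order; by symmetry P[π(i) > π(j)] = 1/2.
By linearity: E[X] = 14196 · (1/2) = C(169, 2) · (1/2) = 14196/2 = 7098 ≈ 7098.00000.

E[X] = 7098 = 7098.00000.


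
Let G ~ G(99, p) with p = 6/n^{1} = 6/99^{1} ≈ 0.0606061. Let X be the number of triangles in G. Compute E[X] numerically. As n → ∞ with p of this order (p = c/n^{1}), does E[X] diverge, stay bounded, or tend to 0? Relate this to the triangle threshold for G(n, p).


Number of potential triangles: C(99, 3) = 156849.
Each occurs with probability p³ ≈ (0.0606061)³ ≈ 2.22611793e-04.
By linearity: E[X] = C(99, 3)·p³ ≈ 156849 · 2.22611793e-04 ≈ 34.916437.
Here α = 1, so p = 6/n is exactly at the triangle threshold p ~ 1/n. Asymptotically E[X] → c³/6 = 6³/6 = 36 ≈ 36.000000, a bounded constant. In this regime the triangle count is asymptotically Poisson(c³/6).

E[X] ≈ 34.916437; in regime p = Θ(1/n^{1}) E[X] stays bounded (at the triangle threshold p ~ 1/n).


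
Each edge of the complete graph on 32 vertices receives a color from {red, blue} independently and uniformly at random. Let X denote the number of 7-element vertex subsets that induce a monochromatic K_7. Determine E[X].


Let X = Σ_S X_S over the C(32, 7) = 3365856 subsets S of size 7, where X_S = 1 if the K_7 on S is monochromatic.
For a fixed S, the K_7 on S has C(7, 2) = 21 edges. P[all 21 edges red] = (1/2)^21, and likewise for blue, so P[monochromatic] = 2·(1/2)^21 = 2^{1 − 21} = 1/1048576.
Summing: E[X] = C(32, 7) · 2^{1 − 21} = 3365856 · 1/1048576 = 105183/32768.
Numerically: E[X] ≈ 3.2099.

E[X] = C(32,7)·2^(1−C(7,2)) = 105183/32768 ≈ 3.2099.


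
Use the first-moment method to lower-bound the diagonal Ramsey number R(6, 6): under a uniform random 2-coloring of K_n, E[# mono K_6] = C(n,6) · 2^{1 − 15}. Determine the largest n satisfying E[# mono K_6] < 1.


We need C(n, 6) · 2^{1 − 15} < 1, i.e. C(n, 6) < 2^{15 − 1} = 16384.
Check values of n near the boundary:
  n = 15: C(15, 6) = 5005; 5005 < 16384? YES
  n = 16: C(16, 6) = 8008; 8008 < 16384? YES
  n = 17: C(17, 6) = 12376; 12376 < 16384? YES
  n = 18: C(18, 6) = 18564; 18564 < 16384? NO
  n = 19: C(19, 6) = 27132; 27132 < 16384? NO
The largest n with C(n, 6) < 16384 is n = 17 (where E[X] = 1547/2048 ≈ 0.75537). Hence R(6, 6) > 17, i.e. R(6, 6) ≥ 18.

Largest n = 17; hence R(6, 6) > 17.


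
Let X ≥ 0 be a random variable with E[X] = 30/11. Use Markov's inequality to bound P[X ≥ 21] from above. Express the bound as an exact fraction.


μ = E[X] = 30/11, a = 21.
Markov: P[X ≥ 21] ≤ μ/a = (30/11)/21 = 10/77.
Numerically: ≈ 0.130.
(Since a = 21 > μ = 2.727, the bound 10/77 is < 1 and informative.)

P[X ≥ 21] ≤ 10/77 ≈ 0.130.


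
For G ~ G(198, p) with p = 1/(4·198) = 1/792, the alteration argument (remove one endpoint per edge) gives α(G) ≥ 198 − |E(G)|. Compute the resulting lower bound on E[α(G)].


E[|E(G)|] = C(198, 2)·p = 19503 · (1/792) = 197/8.
E[α(G)] ≥ n − E[|E(G)|] = 198 − 197/8 = 1387/8.
Numerically: ≈ 173.375000.
(This is only a lower bound; the true E[α(G)] may be larger.)

E[α(G)] ≥ 1387/8 ≈ 173.375000.


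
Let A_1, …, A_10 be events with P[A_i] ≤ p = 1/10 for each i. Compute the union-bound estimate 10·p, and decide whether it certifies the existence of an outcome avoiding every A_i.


Union bound: P[∪_{i=1}^{10} A_i] ≤ Σ_i P[A_i] ≤ 10·p = 10·(1/10) = 1.
Numerically: 1 ≈ 1.00000.
Is 1 < 1? NO.
Since the bound 1 is ≥ 1, the union bound is uninformative here; it does NOT by itself certify existence.

10·p = 1 ≈ 1.00000; existence NOT certified by the union bound.


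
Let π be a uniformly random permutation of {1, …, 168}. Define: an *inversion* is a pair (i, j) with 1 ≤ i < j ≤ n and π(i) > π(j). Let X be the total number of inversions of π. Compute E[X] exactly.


Write X = Σ X_I over the C(168, 2) = 14028 pairs i < j, with X_I the indicator of one inversion.
There are 14028 indicators.
For each fixed pair i < j, the values π(i) and π(j) are two distinct elements of {1, …, 168} in uniformly random order; by symmetry P[π(i) > π(j)] = 1/2.
By linearity: E[X] = 14028 · (1/2) = C(168, 2) · (1/2) = 14028/2 = 7014 ≈ 7014.000000.

E[X] = 7014 = 7014.000000.


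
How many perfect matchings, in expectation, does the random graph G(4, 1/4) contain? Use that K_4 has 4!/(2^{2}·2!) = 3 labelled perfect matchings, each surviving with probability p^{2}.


K_4 has 4!/(2^{2}·2!) = 3 labelled perfect matchings.
For each such perfect matching H, let X_H = 1 if all 2 edges of H are present in G. Then P[X_H = 1] = p^{2} = (1/4)^{2} = 1/16.
By linearity: E[X] = Σ_H E[X_H] = 3 · p^{2} = 3 · 1/16 = 3/16.
Numerically: E[X] ≈ 0.188.

E[X] = 3 · (1/4)^{2} = 3/16 ≈ 0.188.


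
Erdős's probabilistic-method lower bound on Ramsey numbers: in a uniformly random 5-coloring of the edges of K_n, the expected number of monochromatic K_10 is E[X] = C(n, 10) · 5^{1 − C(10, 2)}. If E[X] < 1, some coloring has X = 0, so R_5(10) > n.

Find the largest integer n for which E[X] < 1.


We need C(n, 10) · 5^{1 − 45} < 1, i.e. C(n, 10) < 5^{45 − 1} = 5684341886080801486968994140625.
Check values of n near the boundary:
  n = 5388: C(5388, 10) = 5634865093375880654852250419586; 5634865093375880654852250419586 < 5684341886080801486968994140625? YES
  n = 5389: C(5389, 10) = 5645340767466558997768874792926; 5645340767466558997768874792926 < 5684341886080801486968994140625? YES
  n = 5390: C(5390, 10) = 5655833965919099070255434039753; 5655833965919099070255434039753 < 5684341886080801486968994140625? YES
  n = 5391: C(5391, 10) = 5666344714787188828795213697883; 5666344714787188828795213697883 < 5684341886080801486968994140625? YES
  n = 5392: C(5392, 10) = 5676873040158402483252283957448; 5676873040158402483252283957448 < 5684341886080801486968994140625? YES
  n = 5393: C(5393, 10) = 5687418968154238267170642278008; 5687418968154238267170642278008 < 5684341886080801486968994140625? NO
The largest n with C(n, 10) < 5684341886080801486968994140625 is n = 5392 (where E[X] = 5676873040158402483252283957448/5684341886080801486968994140625 ≈ 0.9986861). Hence R_5(10) > 5392, i.e. R_5(10) ≥ 5393.

Largest n = 5392; hence R_5(10) > 5392.


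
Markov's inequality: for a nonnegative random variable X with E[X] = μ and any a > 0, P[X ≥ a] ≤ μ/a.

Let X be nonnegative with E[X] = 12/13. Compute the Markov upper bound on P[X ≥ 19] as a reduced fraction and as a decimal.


μ = E[X] = 12/13, a = 19.
Markov: P[X ≥ 19] ≤ μ/a = (12/13)/19 = 12/247.
Numerically: ≈ 0.048583.
(Since a = 19 > μ = 0.923077, the bound 12/247 is < 1 and informative.)

P[X ≥ 19] ≤ 12/247 ≈ 0.048583.


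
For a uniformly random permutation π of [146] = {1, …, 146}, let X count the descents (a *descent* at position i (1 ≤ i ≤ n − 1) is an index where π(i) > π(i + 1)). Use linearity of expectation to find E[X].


Write X = Σ X_I over i = 1, …, 145, with X_I the indicator of one descent.
There are 145 indicators.
For each fixed i, the pair (π(i), π(i+1)) is a uniformly random ordered pair of distinct values from {1, …, 146}; by symmetry P[π(i) > π(i+1)] = 1/2.
By linearity: E[X] = 145 · (1/2) = (146 − 1) · (1/2) = 145/2 ≈ 72.500000.

E[X] = 145/2 = 72.500000.


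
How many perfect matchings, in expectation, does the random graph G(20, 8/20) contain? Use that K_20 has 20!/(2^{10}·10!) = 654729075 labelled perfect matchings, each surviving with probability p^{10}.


K_20 has 20!/(2^{10}·10!) = 654729075 labelled perfect matchings.
For each such perfect matching H, let X_H = 1 if all 10 edges of H are present in G. Then P[X_H = 1] = p^{10} = (2/5)^{10} = 1024/9765625.
By linearity of expectation: E[X] = Σ_H E[X_H] = 654729075 · p^{10} = 654729075 · 1024/9765625 = 26817702912/390625.
Numerically: E[X] ≈ 6.865e+04.

E[X] = 654729075 · (2/5)^{10} = 26817702912/390625 ≈ 6.865e+04.


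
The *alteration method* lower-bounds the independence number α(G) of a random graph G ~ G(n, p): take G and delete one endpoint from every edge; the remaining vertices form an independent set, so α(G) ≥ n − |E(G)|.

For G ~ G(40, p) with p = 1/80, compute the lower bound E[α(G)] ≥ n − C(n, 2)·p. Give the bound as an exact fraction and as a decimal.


E[|E(G)|] = C(40, 2)·p = 780 · (1/80) = 39/4.
E[α(G)] ≥ n − E[|E(G)|] = 40 − 39/4 = 121/4.
Numerically: ≈ 30.250.
(This is only a lower bound; the true E[α(G)] may be larger.)

E[α(G)] ≥ 121/4 ≈ 30.250.


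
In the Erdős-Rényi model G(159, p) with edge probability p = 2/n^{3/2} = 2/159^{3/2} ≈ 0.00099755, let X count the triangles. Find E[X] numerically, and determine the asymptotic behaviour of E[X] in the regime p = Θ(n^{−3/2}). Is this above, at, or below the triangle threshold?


Number of potential triangles: C(159, 3) = 657359.
Each occurs with probability p³ ≈ (0.00099755)³ ≈ 9.9266550e-10.
By linearity: E[X] = C(159, 3)·p³ ≈ 657359 · 9.9266550e-10 ≈ 0.00065.
Since α = 3/2 > 1, p = c/n^{3/2} = o(1/n) is below the triangle threshold p ~ 1/n. Asymptotically E[X] ~ (c³/6)·n^{3(1−α)} = (2³/6)·n^{-1.5} → 0, so by Markov's inequality G has no triangles w.h.p.

E[X] ≈ 0.00065; in regime p = Θ(1/n^{3/2}) E[X] tends to 0 (below the triangle threshold p ~ 1/n).


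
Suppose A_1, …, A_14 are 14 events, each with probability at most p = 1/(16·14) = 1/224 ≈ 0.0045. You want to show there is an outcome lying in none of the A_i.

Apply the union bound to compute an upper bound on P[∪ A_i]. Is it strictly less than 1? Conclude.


Union bound: P[∪_{i=1}^{14} A_i] ≤ Σ_i P[A_i] ≤ 14·p = 14·(1/224) = 1/16.
Numerically: 1/16 ≈ 0.0625.
Is 1/16 < 1? YES.
Since P[∪ A_i] ≤ 1/16 < 1, the complement has P[∩ A_i^c] ≥ 1 − 1/16 = 15/16 > 0, so some outcome avoids every A_i.

14·p = 1/16 ≈ 0.0625; existence CERTIFIED by the union bound.


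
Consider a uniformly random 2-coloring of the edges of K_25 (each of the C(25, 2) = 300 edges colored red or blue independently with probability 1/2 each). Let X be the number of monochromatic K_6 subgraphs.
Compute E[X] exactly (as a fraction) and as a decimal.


Let X = Σ_S X_S over the C(25, 6) = 177100 subsets S of size 6, where X_S = 1 if the K_6 on S is monochromatic.
For a fixed S, the K_6 on S has C(6, 2) = 15 edges. P[all 15 edges red] = (1/2)^15, and likewise for blue, so P[monochromatic] = 2·(1/2)^15 = 2^{1 − 15} = 1/16384.
By linearity: E[X] = C(25, 6) · 2^{1 − 15} = 177100 · 1/16384 = 44275/4096.
Numerically: E[X] ≈ 10.809.

E[X] = C(25,6)·2^(1−C(6,2)) = 44275/4096 ≈ 10.809.


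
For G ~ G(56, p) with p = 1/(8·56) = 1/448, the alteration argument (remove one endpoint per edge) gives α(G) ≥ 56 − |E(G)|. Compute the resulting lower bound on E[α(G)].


E[|E(G)|] = C(56, 2)·p = 1540 · (1/448) = 55/16.
E[α(G)] ≥ n − E[|E(G)|] = 56 − 55/16 = 841/16.
Numerically: ≈ 52.56250.
(This is only a lower bound; the true E[α(G)] may be larger.)

E[α(G)] ≥ 841/16 ≈ 52.56250.


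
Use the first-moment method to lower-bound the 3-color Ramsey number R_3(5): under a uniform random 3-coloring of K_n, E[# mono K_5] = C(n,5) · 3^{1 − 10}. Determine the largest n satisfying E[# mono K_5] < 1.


We need C(n, 5) · 3^{1 − 10} < 1, i.e. C(n, 5) < 3^{10 − 1} = 19683.
Check values of n near the boundary:
  n = 17: C(17, 5) = 6188; 6188 < 19683? YES
  n = 18: C(18, 5) = 8568; 8568 < 19683? YES
  n = 19: C(19, 5) = 11628; 11628 < 19683? YES
  n = 20: C(20, 5) = 15504; 15504 < 19683? YES
  n = 21: C(21, 5) = 20349; 20349 < 19683? NO
  n = 22: C(22, 5) = 26334; 26334 < 19683? NO
The largest n with C(n, 5) < 19683 is n = 20 (where E[X] = 5168/6561 ≈ 0.787685). Hence R_3(5) > 20, i.e. R_3(5) ≥ 21.

Largest n = 20; hence R_3(5) > 20.


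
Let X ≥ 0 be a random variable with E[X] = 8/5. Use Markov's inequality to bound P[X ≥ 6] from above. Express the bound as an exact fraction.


μ = E[X] = 8/5, a = 6.
Markov: P[X ≥ 6] ≤ μ/a = (8/5)/6 = 4/15.
Numerically: ≈ 0.267.
(Since a = 6 > μ = 1.600, the bound 4/15 is < 1 and informative.)

P[X ≥ 6] ≤ 4/15 ≈ 0.267.


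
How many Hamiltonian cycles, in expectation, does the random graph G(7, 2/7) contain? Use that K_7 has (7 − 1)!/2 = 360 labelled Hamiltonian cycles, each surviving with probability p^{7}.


K_7 has (7 − 1)!/2 = 360 labelled Hamiltonian cycles.
For each such Hamiltonian cycle H, let X_H = 1 if all 7 edges of H are present in G. Then P[X_H = 1] = p^{7} = (2/7)^{7} = 128/823543.
By linearity of expectation: E[X] = Σ_H E[X_H] = 360 · p^{7} = 360 · 128/823543 = 46080/823543.
Numerically: E[X] ≈ 0.055953.

E[X] = 360 · (2/7)^{7} = 46080/823543 ≈ 0.055953.


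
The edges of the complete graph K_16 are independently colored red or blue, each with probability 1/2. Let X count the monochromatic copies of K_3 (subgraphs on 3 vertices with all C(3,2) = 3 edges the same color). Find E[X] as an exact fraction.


Let X = Σ_S X_S over the C(16, 3) = 560 subsets S of size 3, where X_S = 1 if the K_3 on S is monochromatic.
For a fixed S, the K_3 on S has C(3, 2) = 3 edges. P[all 3 edges red] = (1/2)^3, and likewise for blue, so P[monochromatic] = 2·(1/2)^3 = 2^{1 − 3} = 1/4.
By linearity: E[X] = C(16, 3) · 2^{1 − 3} = 560 · 1/4 = 140.
Numerically: E[X] ≈ 140.000000.

E[X] = C(16,3)·2^(1−C(3,2)) = 140 ≈ 140.000000.


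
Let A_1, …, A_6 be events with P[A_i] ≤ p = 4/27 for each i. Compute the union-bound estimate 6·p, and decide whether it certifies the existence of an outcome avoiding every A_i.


Union bound: P[∪_{i=1}^{6} A_i] ≤ Σ_i P[A_i] ≤ 6·p = 6·(4/27) = 8/9.
Numerically: 8/9 ≈ 0.8889.
Is 8/9 < 1? YES.
Since P[∪ A_i] ≤ 8/9 < 1, the complement has P[∩ A_i^c] ≥ 1 − 8/9 = 1/9 > 0, so some outcome avoids every A_i.

6·p = 8/9 ≈ 0.8889; existence CERTIFIED by the union bound.


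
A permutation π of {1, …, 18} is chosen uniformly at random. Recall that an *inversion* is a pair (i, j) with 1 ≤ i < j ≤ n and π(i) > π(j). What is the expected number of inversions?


Write X = Σ X_I over the C(18, 2) = 153 pairs i < j, with X_I the indicator of one inversion.
There are 153 indicators.
For each fixed pair i < j, the values π(i) and π(j) are two distinct elements of {1, …, 18} in uniformly random order; by symmetry P[π(i) > π(j)] = 1/2.
By linearity: E[X] = 153 · (1/2) = C(18, 2) · (1/2) = 153/2 = 153/2 ≈ 76.500000.

E[X] = 153/2 = 76.500000.


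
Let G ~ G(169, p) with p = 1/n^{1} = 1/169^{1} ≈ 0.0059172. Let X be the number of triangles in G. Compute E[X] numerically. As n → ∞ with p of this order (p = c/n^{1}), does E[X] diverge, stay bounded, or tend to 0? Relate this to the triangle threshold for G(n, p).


Number of potential triangles: C(169, 3) = 790244.
Each occurs with probability p³ ≈ (0.0059172)³ ≈ 2.0717621e-07.
By linearity: E[X] = C(169, 3)·p³ ≈ 790244 · 2.0717621e-07 ≈ 0.16372.
Here α = 1, so p = 1/n is exactly at the triangle threshold p ~ 1/n. Asymptotically E[X] → c³/6 = 1³/6 = 1/6 ≈ 0.16667, a bounded constant. In this regime the triangle count is asymptotically Poisson(c³/6).

E[X] ≈ 0.16372; in regime p = Θ(1/n^{1}) E[X] stays bounded (at the triangle threshold p ~ 1/n).


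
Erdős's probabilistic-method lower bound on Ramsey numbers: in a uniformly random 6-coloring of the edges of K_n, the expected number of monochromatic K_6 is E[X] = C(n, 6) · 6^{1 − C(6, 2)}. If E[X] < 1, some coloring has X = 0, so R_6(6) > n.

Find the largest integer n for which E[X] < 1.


We need C(n, 6) · 6^{1 − 15} < 1, i.e. C(n, 6) < 6^{15 − 1} = 78364164096.
Check values of n near the boundary:
  n = 193: C(193, 6) = 66364016544; 66364016544 < 78364164096? YES
  n = 194: C(194, 6) = 68482017072; 68482017072 < 78364164096? YES
  n = 195: C(195, 6) = 70656049360; 70656049360 < 78364164096? YES
  n = 196: C(196, 6) = 72887293024; 72887293024 < 78364164096? YES
  n = 197: C(197, 6) = 75176946208; 75176946208 < 78364164096? YES
  n = 198: C(198, 6) = 77526225777; 77526225777 < 78364164096? YES
  n = 199: C(199, 6) = 79936367511; 79936367511 < 78364164096? NO
  n = 200: C(200, 6) = 82408626300; 82408626300 < 78364164096? NO
The largest n with C(n, 6) < 78364164096 is n = 198 (where E[X] = 25842075259/26121388032 ≈ 0.98931). Hence R_6(6) > 198, i.e. R_6(6) ≥ 199.

Largest n = 198; hence R_6(6) > 198.


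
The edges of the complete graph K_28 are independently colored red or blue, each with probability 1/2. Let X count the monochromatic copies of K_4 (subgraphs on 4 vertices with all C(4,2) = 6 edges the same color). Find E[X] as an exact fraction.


Let X = Σ_S X_S over the C(28, 4) = 20475 subsets S of size 4, where X_S = 1 if the K_4 on S is monochromatic.
For a fixed S, the K_4 on S has C(4, 2) = 6 edges. P[all 6 edges red] = (1/2)^6, and likewise for blue, so P[monochromatic] = 2·(1/2)^6 = 2^{1 − 6} = 1/32.
Summing: E[X] = C(28, 4) · 2^{1 − 6} = 20475 · 1/32 = 20475/32.
Numerically: E[X] ≈ 639.844.

E[X] = C(28,4)·2^(1−C(4,2)) = 20475/32 ≈ 639.844.


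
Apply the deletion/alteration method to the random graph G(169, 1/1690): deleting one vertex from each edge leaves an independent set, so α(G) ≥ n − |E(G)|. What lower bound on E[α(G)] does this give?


E[|E(G)|] = C(169, 2)·p = 14196 · (1/1690) = 42/5.
E[α(G)] ≥ n − E[|E(G)|] = 169 − 42/5 = 803/5.
Numerically: ≈ 160.60000.
(This is only a lower bound; the true E[α(G)] may be larger.)

E[α(G)] ≥ 803/5 ≈ 160.60000.


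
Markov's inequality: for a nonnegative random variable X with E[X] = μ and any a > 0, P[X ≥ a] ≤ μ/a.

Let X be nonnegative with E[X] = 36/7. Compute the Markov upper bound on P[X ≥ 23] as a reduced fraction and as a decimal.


μ = E[X] = 36/7, a = 23.
Markov: P[X ≥ 23] ≤ μ/a = (36/7)/23 = 36/161.
Numerically: ≈ 0.2236.
(Since a = 23 > μ = 5.1429, the bound 36/161 is < 1 and informative.)

P[X ≥ 23] ≤ 36/161 ≈ 0.2236.


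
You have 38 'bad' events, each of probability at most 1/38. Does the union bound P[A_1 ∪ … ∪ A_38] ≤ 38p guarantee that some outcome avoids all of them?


Union bound: P[∪_{i=1}^{38} A_i] ≤ Σ_i P[A_i] ≤ 38·p = 38·(1/38) = 1.
Numerically: 1 ≈ 1.000.
Is 1 < 1? NO.
Since the bound 1 is ≥ 1, the union bound is uninformative here; it does NOT by itself certify existence.

38·p = 1 ≈ 1.000; existence NOT certified by the union bound.


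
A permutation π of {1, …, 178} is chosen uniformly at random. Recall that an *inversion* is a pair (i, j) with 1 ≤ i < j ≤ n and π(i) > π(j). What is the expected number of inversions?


Write X = Σ X_I over the C(178, 2) = 15753 pairs i < j, with X_I the indicator of one inversion.
There are 15753 indicators.
For each fixed pair i < j, the values π(i) and π(j) are two distinct elements of {1, …, 178} in uniformly random order; by symmetry P[π(i) > π(j)] = 1/2.
By linearity: E[X] = 15753 · (1/2) = C(178, 2) · (1/2) = 15753/2 = 15753/2 ≈ 7876.500000.

E[X] = 15753/2 = 7876.500000.


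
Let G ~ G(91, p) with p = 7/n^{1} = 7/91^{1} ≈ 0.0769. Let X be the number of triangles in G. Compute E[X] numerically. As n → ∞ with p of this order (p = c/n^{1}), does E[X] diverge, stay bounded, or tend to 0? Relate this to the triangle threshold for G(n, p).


Number of potential triangles: C(91, 3) = 121485.
Each occurs with probability p³ ≈ (0.0769)³ ≈ 4.55166e-04.
By linearity: E[X] = C(91, 3)·p³ ≈ 121485 · 4.55166e-04 ≈ 55.296.
Here α = 1, so p = 7/n is exactly at the triangle threshold p ~ 1/n. Asymptotically E[X] → c³/6 = 7³/6 = 343/6 ≈ 57.167, a bounded constant. In this regime the triangle count is asymptotically Poisson(c³/6).

E[X] ≈ 55.296; in regime p = Θ(1/n^{1}) E[X] stays bounded (at the triangle threshold p ~ 1/n).


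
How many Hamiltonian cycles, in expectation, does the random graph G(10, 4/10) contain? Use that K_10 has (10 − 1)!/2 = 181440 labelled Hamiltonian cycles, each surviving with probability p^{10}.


K_10 has (10 − 1)!/2 = 181440 labelled Hamiltonian cycles.
For each such Hamiltonian cycle H, let X_H = 1 if all 10 edges of H are present in G. Then P[X_H = 1] = p^{10} = (2/5)^{10} = 1024/9765625.
By linearity: E[X] = Σ_H E[X_H] = 181440 · p^{10} = 181440 · 1024/9765625 = 37158912/1953125.
Numerically: E[X] ≈ 19.

E[X] = 181440 · (2/5)^{10} = 37158912/1953125 ≈ 19.


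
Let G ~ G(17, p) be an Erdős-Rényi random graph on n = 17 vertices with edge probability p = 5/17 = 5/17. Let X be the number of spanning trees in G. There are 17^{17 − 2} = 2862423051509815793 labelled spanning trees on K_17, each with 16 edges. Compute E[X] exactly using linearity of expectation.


K_17 has 17^{17 − 2} = 2862423051509815793 labelled spanning trees.
For each such spanning tree H, let X_H = 1 if all 16 edges of H are present in G. Then P[X_H = 1] = p^{16} = (5/17)^{16} = 152587890625/48661191875666868481.
By linearity: E[X] = Σ_H E[X_H] = 2862423051509815793 · p^{16} = 2862423051509815793 · 152587890625/48661191875666868481 = 152587890625/17.
Numerically: E[X] ≈ 8.98e+09.

E[X] = 2862423051509815793 · (5/17)^{16} = 152587890625/17 ≈ 8.98e+09.
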